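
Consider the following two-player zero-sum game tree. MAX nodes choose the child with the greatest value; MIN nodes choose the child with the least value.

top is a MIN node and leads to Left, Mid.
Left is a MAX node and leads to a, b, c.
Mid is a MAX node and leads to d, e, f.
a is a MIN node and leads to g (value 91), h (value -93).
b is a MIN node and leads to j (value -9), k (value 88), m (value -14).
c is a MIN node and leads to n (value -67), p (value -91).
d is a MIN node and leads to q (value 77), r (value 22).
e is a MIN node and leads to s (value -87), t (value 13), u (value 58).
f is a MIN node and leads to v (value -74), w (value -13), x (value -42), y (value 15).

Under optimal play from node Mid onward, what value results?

d (MIN): min(77, 22) = 22
e (MIN): min(-87, 13, 58) = -87
f (MIN): min(-74, -13, -42, 15) = -74
Mid (MAX): max(22, -87, -74) = 22

22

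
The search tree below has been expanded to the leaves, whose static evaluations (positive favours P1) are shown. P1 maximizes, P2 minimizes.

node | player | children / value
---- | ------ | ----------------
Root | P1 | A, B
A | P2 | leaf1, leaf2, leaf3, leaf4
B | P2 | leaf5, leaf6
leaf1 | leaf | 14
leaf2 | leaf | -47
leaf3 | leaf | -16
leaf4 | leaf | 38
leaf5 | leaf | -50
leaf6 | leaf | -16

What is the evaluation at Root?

A (P2): min(14, -47, -16, 38) = -47
B (P2): min(-50, -16) = -50
Root (P1): max(-47, -50) = -47

-47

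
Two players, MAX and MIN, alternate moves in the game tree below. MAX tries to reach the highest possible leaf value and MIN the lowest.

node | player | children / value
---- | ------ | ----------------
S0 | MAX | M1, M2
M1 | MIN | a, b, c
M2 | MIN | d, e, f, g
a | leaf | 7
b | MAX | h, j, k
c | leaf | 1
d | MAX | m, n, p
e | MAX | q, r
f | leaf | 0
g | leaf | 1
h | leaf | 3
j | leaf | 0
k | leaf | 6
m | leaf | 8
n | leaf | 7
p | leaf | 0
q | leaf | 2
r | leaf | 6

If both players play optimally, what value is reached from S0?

1

b (MAX): max(3, 0, 6) = 6
M1 (MIN): min(7, 6, 1) = 1
d (MAX): max(8, 7, 0) = 8
e (MAX): max(2, 6) = 6
M2 (MIN): min(8, 6, 0, 1) = 0
S0 (MAX): max(1, 0) = 1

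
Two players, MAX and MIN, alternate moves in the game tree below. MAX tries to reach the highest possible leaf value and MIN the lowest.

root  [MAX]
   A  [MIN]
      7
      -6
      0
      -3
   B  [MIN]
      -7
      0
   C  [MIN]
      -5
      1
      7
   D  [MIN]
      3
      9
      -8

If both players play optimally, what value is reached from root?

A (MIN): min(7, -6, 0, -3) = -6
B (MIN): min(-7, 0) = -7
C (MIN): min(-5, 1, 7) = -5
D (MIN): min(3, 9, -8) = -8
root (MAX): max(-6, -7, -5, -8) = -5

-5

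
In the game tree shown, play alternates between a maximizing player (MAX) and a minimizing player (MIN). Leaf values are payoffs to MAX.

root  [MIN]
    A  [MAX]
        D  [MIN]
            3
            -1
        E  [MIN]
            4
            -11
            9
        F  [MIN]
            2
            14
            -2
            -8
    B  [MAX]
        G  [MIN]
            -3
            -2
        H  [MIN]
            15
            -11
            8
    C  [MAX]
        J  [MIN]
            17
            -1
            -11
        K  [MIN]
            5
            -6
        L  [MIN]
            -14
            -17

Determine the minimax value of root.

D (MIN): min(3, -1) = -1
E (MIN): min(4, -11, 9) = -11
F (MIN): min(2, 14, -2, -8) = -8
A (MAX): max(-1, -11, -8) = -1
G (MIN): min(-3, -2) = -3
H (MIN): min(15, -11, 8) = -11
B (MAX): max(-3, -11) = -3
J (MIN): min(17, -1, -11) = -11
K (MIN): min(5, -6) = -6
L (MIN): min(-14, -17) = -17
C (MAX): max(-11, -6, -17) = -6
root (MIN): min(-1, -3, -6) = -6

-6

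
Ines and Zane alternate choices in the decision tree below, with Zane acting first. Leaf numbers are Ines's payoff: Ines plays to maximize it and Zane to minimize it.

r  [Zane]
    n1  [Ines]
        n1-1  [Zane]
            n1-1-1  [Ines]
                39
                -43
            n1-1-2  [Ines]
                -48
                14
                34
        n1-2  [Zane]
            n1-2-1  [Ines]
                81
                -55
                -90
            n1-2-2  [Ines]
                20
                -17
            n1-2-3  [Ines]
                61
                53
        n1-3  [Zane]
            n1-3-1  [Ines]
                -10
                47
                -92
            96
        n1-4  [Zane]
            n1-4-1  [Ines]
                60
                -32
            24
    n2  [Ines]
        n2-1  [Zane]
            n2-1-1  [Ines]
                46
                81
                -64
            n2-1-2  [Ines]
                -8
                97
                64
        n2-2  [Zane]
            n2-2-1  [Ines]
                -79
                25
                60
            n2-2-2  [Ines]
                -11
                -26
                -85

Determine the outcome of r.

47

n1-1-1 (Ines): max(39, -43) = 39
n1-1-2 (Ines): max(-48, 14, 34) = 34
n1-1 (Zane): min(39, 34) = 34
n1-2-1 (Ines): max(81, -55, -90) = 81
n1-2-2 (Ines): max(20, -17) = 20
n1-2-3 (Ines): max(61, 53) = 61
n1-2 (Zane): min(81, 20, 61) = 20
n1-3-1 (Ines): max(-10, 47, -92) = 47
n1-3 (Zane): min(47, 96) = 47
n1-4-1 (Ines): max(60, -32) = 60
n1-4 (Zane): min(60, 24) = 24
n1 (Ines): max(34, 20, 47, 24) = 47
n2-1-1 (Ines): max(46, 81, -64) = 81
n2-1-2 (Ines): max(-8, 97, 64) = 97
n2-1 (Zane): min(81, 97) = 81
n2-2-1 (Ines): max(-79, 25, 60) = 60
n2-2-2 (Ines): max(-11, -26, -85) = -11
n2-2 (Zane): min(60, -11) = -11
n2 (Ines): max(81, -11) = 81
r (Zane): min(47, 81) = 47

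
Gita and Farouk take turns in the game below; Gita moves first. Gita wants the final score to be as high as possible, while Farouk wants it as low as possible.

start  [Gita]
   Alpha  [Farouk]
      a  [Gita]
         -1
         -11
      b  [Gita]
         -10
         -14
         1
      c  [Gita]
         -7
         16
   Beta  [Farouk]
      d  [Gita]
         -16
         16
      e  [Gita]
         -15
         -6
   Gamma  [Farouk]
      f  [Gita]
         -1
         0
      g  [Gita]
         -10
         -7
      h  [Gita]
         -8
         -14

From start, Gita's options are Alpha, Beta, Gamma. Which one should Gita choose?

Alpha

a (Gita): max(-1, -11) = -1
b (Gita): max(-10, -14, 1) = 1
c (Gita): max(-7, 16) = 16
Alpha (Farouk): min(-1, 1, 16) = -1
d (Gita): max(-16, 16) = 16
e (Gita): max(-15, -6) = -6
Beta (Farouk): min(16, -6) = -6
f (Gita): max(-1, 0) = 0
g (Gita): max(-10, -7) = -7
h (Gita): max(-8, -14) = -8
Gamma (Farouk): min(0, -7, -8) = -8
start (Gita): max(-1, -6, -8) = -1
Gita at start wants the highest of {Alpha=-1, Beta=-6, Gamma=-8}, so chooses Alpha.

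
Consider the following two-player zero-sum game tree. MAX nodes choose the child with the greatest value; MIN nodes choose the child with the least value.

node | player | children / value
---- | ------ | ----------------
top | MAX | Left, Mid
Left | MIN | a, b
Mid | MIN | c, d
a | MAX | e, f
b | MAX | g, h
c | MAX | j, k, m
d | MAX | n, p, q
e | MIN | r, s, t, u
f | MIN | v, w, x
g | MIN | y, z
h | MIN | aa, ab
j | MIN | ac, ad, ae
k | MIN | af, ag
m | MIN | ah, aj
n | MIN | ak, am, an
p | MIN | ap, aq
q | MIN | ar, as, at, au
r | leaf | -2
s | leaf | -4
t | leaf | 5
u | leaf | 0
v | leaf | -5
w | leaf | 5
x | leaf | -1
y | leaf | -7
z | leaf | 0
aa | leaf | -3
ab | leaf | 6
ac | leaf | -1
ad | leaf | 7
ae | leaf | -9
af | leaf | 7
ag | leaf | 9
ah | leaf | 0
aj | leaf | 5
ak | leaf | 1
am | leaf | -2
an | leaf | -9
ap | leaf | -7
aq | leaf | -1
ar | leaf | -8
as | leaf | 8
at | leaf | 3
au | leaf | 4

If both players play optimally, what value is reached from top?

e (MIN): min(-2, -4, 5, 0) = -4
f (MIN): min(-5, 5, -1) = -5
a (MAX): max(-4, -5) = -4
g (MIN): min(-7, 0) = -7
h (MIN): min(-3, 6) = -3
b (MAX): max(-7, -3) = -3
Left (MIN): min(-4, -3) = -4
j (MIN): min(-1, 7, -9) = -9
k (MIN): min(7, 9) = 7
m (MIN): min(0, 5) = 0
c (MAX): max(-9, 7, 0) = 7
n (MIN): min(1, -2, -9) = -9
p (MIN): min(-7, -1) = -7
q (MIN): min(-8, 8, 3, 4) = -8
d (MAX): max(-9, -7, -8) = -7
Mid (MIN): min(7, -7) = -7
top (MAX): max(-4, -7) = -4

-4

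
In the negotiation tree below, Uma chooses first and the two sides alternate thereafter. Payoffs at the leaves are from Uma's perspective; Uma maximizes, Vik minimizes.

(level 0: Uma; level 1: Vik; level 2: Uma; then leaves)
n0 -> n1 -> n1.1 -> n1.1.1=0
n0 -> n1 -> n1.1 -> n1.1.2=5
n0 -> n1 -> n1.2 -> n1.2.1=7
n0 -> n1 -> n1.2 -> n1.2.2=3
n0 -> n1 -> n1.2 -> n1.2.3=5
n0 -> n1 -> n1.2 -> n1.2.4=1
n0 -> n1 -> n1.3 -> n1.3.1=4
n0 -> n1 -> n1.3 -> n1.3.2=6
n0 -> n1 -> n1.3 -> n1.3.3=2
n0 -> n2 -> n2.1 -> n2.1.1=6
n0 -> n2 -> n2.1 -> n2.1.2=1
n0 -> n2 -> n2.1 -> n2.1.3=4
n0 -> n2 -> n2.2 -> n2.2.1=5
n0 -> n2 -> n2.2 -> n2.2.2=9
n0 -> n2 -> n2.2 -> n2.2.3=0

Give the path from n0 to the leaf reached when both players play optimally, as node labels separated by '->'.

n1.1 (Uma): max(0, 5) = 5
n1.2 (Uma): max(7, 3, 5, 1) = 7
n1.3 (Uma): max(4, 6, 2) = 6
n1 (Vik): min(5, 7, 6) = 5
n2.1 (Uma): max(6, 1, 4) = 6
n2.2 (Uma): max(5, 9, 0) = 9
n2 (Vik): min(6, 9) = 6
n0 (Uma): max(5, 6) = 6
At n0, Uma picks n2 (highest: 6).
At n2, Vik picks n2.1 (lowest: 6).
At n2.1, Uma picks n2.1.1 (highest: 6).
Terminal value 6.

n0 -> n2 -> n2.1 -> n2.1.1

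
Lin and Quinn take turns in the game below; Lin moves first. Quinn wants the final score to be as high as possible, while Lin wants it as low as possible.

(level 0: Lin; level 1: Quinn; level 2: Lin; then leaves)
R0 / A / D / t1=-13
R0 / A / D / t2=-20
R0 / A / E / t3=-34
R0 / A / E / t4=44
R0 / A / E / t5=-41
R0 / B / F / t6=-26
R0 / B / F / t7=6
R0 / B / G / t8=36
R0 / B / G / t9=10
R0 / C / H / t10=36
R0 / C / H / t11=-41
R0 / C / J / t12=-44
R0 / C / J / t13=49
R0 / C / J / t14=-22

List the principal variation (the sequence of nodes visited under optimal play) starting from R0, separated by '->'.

D (Lin): min(-13, -20) = -20
E (Lin): min(-34, 44, -41) = -41
A (Quinn): max(-20, -41) = -20
F (Lin): min(-26, 6) = -26
G (Lin): min(36, 10) = 10
B (Quinn): max(-26, 10) = 10
H (Lin): min(36, -41) = -41
J (Lin): min(-44, 49, -22) = -44
C (Quinn): max(-41, -44) = -41
R0 (Lin): min(-20, 10, -41) = -41
At R0, Lin picks C (lowest: -41).
At C, Quinn picks H (highest: -41).
At H, Lin picks t11 (lowest: -41).
Terminal value -41.

R0 -> C -> H -> t11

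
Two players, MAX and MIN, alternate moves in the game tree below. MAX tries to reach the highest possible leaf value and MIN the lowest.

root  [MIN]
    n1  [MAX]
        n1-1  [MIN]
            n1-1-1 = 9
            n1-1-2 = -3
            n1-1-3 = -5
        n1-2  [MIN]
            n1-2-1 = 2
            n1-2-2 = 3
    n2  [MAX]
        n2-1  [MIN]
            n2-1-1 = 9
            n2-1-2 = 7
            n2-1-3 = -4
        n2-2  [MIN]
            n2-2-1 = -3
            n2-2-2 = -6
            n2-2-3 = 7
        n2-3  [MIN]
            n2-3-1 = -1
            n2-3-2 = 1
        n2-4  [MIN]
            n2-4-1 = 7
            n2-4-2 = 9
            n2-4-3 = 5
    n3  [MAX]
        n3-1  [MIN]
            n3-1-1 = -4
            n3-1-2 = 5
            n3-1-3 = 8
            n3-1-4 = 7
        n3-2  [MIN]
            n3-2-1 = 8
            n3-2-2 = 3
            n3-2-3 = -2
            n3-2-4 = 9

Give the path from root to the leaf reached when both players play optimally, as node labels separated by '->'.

root -> n3 -> n3-2 -> n3-2-3

n1-1 (MIN): min(9, -3, -5) = -5
n1-2 (MIN): min(2, 3) = 2
n1 (MAX): max(-5, 2) = 2
n2-1 (MIN): min(9, 7, -4) = -4
n2-2 (MIN): min(-3, -6, 7) = -6
n2-3 (MIN): min(-1, 1) = -1
n2-4 (MIN): min(7, 9, 5) = 5
n2 (MAX): max(-4, -6, -1, 5) = 5
n3-1 (MIN): min(-4, 5, 8, 7) = -4
n3-2 (MIN): min(8, 3, -2, 9) = -2
n3 (MAX): max(-4, -2) = -2
root (MIN): min(2, 5, -2) = -2
At root, MIN picks n3 (lowest: -2).
At n3, MAX picks n3-2 (highest: -2).
At n3-2, MIN picks n3-2-3 (lowest: -2).
Terminal value -2.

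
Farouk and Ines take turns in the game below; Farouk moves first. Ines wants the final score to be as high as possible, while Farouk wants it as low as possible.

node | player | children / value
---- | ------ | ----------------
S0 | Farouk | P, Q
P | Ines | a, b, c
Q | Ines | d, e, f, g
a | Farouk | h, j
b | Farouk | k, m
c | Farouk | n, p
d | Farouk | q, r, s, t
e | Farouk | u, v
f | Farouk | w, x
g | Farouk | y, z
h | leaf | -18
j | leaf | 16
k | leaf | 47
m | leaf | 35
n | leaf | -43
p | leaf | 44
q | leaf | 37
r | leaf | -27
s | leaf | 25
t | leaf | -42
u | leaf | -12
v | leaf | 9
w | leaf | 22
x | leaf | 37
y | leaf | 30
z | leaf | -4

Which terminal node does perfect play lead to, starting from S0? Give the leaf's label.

a (Farouk): min(-18, 16) = -18
b (Farouk): min(47, 35) = 35
c (Farouk): min(-43, 44) = -43
P (Ines): max(-18, 35, -43) = 35
d (Farouk): min(37, -27, 25, -42) = -42
e (Farouk): min(-12, 9) = -12
f (Farouk): min(22, 37) = 22
g (Farouk): min(30, -4) = -4
Q (Ines): max(-42, -12, 22, -4) = 22
S0 (Farouk): min(35, 22) = 22
At S0, Farouk picks Q (lowest: 22).
At Q, Ines picks f (highest: 22).
At f, Farouk picks w (lowest: 22).
Terminal value 22.

w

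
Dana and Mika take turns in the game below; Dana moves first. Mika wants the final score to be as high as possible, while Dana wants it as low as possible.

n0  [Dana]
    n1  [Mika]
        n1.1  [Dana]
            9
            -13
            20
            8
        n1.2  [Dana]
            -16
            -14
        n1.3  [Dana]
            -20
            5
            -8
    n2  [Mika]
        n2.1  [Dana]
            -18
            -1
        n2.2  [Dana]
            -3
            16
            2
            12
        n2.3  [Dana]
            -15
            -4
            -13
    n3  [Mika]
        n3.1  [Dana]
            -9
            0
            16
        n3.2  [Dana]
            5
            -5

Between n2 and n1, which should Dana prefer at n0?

n1

n2.1 (Dana): min(-18, -1) = -18
n2.2 (Dana): min(-3, 16, 2, 12) = -3
n2.3 (Dana): min(-15, -4, -13) = -15
n2 (Mika): max(-18, -3, -15) = -3
n1.1 (Dana): min(9, -13, 20, 8) = -13
n1.2 (Dana): min(-16, -14) = -16
n1.3 (Dana): min(-20, 5, -8) = -20
n1 (Mika): max(-13, -16, -20) = -13
Dana prefers the lower value; n2=-3, n1=-13. n1 is better since -13 < -3.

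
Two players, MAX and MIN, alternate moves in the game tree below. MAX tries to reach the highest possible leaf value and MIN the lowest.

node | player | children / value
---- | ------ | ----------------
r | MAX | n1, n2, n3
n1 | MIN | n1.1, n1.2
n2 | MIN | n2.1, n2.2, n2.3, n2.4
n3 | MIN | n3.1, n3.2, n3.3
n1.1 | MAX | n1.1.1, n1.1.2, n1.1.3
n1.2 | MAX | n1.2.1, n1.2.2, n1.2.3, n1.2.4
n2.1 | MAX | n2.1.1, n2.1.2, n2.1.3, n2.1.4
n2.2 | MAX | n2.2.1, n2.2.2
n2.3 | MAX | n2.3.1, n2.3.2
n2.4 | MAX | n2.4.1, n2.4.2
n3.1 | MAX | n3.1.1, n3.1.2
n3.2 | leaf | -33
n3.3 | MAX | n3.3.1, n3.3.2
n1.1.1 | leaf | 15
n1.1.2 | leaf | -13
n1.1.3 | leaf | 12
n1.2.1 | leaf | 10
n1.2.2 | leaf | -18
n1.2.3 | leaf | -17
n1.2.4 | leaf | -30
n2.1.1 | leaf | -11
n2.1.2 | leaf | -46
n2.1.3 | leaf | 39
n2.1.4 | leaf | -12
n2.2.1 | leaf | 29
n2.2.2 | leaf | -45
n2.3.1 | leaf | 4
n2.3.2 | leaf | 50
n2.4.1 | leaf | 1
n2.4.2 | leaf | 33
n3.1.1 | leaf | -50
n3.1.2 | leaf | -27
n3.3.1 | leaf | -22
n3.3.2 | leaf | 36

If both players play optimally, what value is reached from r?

29

n1.1 (MAX): max(15, -13, 12) = 15
n1.2 (MAX): max(10, -18, -17, -30) = 10
n1 (MIN): min(15, 10) = 10
n2.1 (MAX): max(-11, -46, 39, -12) = 39
n2.2 (MAX): max(29, -45) = 29
n2.3 (MAX): max(4, 50) = 50
n2.4 (MAX): max(1, 33) = 33
n2 (MIN): min(39, 29, 50, 33) = 29
n3.1 (MAX): max(-50, -27) = -27
n3.3 (MAX): max(-22, 36) = 36
n3 (MIN): min(-27, -33, 36) = -33
r (MAX): max(10, 29, -33) = 29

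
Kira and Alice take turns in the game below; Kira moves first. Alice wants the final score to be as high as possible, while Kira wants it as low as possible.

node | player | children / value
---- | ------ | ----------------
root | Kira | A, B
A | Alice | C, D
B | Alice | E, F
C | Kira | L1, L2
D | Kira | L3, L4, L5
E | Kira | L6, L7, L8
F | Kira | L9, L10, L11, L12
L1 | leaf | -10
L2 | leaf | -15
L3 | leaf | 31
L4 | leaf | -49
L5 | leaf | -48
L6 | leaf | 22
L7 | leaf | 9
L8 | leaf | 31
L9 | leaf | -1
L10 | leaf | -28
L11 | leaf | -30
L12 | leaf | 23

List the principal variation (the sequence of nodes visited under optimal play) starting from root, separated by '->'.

root -> A -> C -> L2

C (Kira): min(-10, -15) = -15
D (Kira): min(31, -49, -48) = -49
A (Alice): max(-15, -49) = -15
E (Kira): min(22, 9, 31) = 9
F (Kira): min(-1, -28, -30, 23) = -30
B (Alice): max(9, -30) = 9
root (Kira): min(-15, 9) = -15
At root, Kira picks A (lowest: -15).
At A, Alice picks C (highest: -15).
At C, Kira picks L2 (lowest: -15).
Terminal value -15.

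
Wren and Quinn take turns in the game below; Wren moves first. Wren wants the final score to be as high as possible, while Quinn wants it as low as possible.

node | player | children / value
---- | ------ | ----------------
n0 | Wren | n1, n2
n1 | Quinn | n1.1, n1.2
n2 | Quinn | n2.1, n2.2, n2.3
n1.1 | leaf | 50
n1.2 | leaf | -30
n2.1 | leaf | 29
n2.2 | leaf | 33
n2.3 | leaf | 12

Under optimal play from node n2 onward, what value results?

12

n2 (Quinn): min(29, 33, 12) = 12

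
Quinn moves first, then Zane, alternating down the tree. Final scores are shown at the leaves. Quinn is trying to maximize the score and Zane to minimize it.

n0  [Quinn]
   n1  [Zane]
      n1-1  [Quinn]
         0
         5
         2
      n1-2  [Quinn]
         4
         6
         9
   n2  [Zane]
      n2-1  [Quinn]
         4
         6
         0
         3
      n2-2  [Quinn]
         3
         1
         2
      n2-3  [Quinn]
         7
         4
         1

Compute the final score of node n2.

3

n2-1 (Quinn): max(4, 6, 0, 3) = 6
n2-2 (Quinn): max(3, 1, 2) = 3
n2-3 (Quinn): max(7, 4, 1) = 7
n2 (Zane): min(6, 3, 7) = 3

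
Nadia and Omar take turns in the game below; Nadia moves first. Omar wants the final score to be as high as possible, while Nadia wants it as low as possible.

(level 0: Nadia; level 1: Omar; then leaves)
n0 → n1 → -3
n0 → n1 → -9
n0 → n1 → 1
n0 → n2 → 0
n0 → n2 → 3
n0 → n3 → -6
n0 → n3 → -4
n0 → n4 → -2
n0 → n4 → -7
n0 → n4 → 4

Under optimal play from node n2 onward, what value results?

3

n2 (Omar): max(0, 3) = 3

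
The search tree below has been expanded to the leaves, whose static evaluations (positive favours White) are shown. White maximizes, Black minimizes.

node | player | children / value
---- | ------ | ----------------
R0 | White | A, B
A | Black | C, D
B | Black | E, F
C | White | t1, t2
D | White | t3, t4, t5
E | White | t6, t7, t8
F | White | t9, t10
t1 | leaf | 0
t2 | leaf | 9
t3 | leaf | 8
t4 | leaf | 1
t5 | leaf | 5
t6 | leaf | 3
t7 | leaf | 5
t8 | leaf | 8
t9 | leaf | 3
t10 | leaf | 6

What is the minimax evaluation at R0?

C (White): max(0, 9) = 9
D (White): max(8, 1, 5) = 8
A (Black): min(9, 8) = 8
E (White): max(3, 5, 8) = 8
F (White): max(3, 6) = 6
B (Black): min(8, 6) = 6
R0 (White): max(8, 6) = 8

8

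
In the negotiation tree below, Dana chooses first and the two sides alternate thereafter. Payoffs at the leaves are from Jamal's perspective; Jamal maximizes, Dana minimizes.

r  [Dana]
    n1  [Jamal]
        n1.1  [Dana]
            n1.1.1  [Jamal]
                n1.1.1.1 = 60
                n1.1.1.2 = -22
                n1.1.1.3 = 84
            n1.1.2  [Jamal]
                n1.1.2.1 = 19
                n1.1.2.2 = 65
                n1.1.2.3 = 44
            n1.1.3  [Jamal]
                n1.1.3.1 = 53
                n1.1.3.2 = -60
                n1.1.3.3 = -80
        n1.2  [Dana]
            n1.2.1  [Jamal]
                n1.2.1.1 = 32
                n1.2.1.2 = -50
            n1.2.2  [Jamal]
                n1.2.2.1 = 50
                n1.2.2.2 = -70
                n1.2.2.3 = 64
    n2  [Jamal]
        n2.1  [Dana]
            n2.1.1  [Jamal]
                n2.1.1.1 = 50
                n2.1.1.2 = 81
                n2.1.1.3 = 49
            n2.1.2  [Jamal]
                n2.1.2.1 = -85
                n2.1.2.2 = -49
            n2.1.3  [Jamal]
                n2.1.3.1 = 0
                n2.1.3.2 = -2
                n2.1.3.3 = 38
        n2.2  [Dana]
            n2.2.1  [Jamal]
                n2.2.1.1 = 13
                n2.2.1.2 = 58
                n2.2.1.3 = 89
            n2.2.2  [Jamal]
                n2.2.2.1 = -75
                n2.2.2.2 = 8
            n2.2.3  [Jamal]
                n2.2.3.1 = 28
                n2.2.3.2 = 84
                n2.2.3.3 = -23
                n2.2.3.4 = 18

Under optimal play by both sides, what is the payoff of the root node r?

n1.1.1 (Jamal): max(60, -22, 84) = 84
n1.1.2 (Jamal): max(19, 65, 44) = 65
n1.1.3 (Jamal): max(53, -60, -80) = 53
n1.1 (Dana): min(84, 65, 53) = 53
n1.2.1 (Jamal): max(32, -50) = 32
n1.2.2 (Jamal): max(50, -70, 64) = 64
n1.2 (Dana): min(32, 64) = 32
n1 (Jamal): max(53, 32) = 53
n2.1.1 (Jamal): max(50, 81, 49) = 81
n2.1.2 (Jamal): max(-85, -49) = -49
n2.1.3 (Jamal): max(0, -2, 38) = 38
n2.1 (Dana): min(81, -49, 38) = -49
n2.2.1 (Jamal): max(13, 58, 89) = 89
n2.2.2 (Jamal): max(-75, 8) = 8
n2.2.3 (Jamal): max(28, 84, -23, 18) = 84
n2.2 (Dana): min(89, 8, 84) = 8
n2 (Jamal): max(-49, 8) = 8
r (Dana): min(53, 8) = 8

8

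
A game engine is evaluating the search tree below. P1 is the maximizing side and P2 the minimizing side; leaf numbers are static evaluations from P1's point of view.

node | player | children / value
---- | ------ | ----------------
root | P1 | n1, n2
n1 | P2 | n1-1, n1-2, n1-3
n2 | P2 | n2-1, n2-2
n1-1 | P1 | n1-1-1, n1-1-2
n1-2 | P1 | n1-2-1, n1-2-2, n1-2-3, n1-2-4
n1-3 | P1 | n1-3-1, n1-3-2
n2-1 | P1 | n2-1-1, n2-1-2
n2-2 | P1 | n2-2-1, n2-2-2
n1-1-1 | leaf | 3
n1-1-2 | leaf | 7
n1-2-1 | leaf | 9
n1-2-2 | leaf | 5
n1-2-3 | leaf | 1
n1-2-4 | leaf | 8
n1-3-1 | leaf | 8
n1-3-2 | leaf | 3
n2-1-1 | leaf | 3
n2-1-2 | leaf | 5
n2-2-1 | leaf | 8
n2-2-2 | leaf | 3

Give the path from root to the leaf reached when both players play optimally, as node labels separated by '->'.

root -> n1 -> n1-1 -> n1-1-2

n1-1 (P1): max(3, 7) = 7
n1-2 (P1): max(9, 5, 1, 8) = 9
n1-3 (P1): max(8, 3) = 8
n1 (P2): min(7, 9, 8) = 7
n2-1 (P1): max(3, 5) = 5
n2-2 (P1): max(8, 3) = 8
n2 (P2): min(5, 8) = 5
root (P1): max(7, 5) = 7
At root, P1 picks n1 (highest: 7).
At n1, P2 picks n1-1 (lowest: 7).
At n1-1, P1 picks n1-1-2 (highest: 7).
Terminal value 7.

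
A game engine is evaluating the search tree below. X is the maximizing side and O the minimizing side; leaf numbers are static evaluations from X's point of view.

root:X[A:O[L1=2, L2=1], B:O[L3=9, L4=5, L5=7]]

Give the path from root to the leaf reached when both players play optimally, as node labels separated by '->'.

root -> B -> L4

A (O): min(2, 1) = 1
B (O): min(9, 5, 7) = 5
root (X): max(1, 5) = 5
At root, X picks B (highest: 5).
At B, O picks L4 (lowest: 5).
Terminal value 5.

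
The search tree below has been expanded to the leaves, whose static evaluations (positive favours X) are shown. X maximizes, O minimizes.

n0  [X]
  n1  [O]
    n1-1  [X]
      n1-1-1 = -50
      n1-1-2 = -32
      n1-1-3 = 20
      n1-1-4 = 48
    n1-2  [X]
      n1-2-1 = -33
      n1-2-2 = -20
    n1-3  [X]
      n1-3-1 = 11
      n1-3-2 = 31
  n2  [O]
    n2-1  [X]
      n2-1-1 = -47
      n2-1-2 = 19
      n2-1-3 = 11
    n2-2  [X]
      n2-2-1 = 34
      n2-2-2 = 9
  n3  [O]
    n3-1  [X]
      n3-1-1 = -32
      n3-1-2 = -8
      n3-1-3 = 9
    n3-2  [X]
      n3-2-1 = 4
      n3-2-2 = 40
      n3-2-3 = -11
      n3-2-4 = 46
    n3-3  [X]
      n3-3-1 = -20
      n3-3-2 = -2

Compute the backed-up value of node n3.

-2

n3-1 (X): max(-32, -8, 9) = 9
n3-2 (X): max(4, 40, -11, 46) = 46
n3-3 (X): max(-20, -2) = -2
n3 (O): min(9, 46, -2) = -2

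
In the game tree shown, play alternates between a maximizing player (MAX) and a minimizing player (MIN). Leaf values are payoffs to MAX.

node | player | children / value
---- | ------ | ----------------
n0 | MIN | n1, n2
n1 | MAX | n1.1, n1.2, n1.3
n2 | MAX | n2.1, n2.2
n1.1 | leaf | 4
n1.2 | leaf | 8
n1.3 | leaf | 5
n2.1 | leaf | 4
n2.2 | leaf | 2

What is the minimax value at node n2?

4

n2 (MAX): max(4, 2) = 4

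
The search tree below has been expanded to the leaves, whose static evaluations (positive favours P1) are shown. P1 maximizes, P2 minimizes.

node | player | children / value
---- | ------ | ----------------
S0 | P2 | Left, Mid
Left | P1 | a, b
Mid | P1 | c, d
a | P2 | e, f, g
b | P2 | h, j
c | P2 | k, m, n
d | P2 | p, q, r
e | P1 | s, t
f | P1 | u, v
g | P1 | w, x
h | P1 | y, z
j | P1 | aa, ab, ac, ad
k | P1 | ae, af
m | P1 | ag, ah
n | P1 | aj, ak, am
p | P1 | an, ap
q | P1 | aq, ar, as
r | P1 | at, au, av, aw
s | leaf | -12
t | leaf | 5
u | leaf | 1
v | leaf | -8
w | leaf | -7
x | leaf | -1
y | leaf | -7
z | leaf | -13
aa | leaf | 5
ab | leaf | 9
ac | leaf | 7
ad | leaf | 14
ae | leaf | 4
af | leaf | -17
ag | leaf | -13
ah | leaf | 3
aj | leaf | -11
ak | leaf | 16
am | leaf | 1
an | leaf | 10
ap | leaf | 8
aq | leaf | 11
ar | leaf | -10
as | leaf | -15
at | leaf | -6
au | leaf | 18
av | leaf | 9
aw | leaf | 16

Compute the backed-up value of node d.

p (P1): max(10, 8) = 10
q (P1): max(11, -10, -15) = 11
r (P1): max(-6, 18, 9, 16) = 18
d (P2): min(10, 11, 18) = 10

10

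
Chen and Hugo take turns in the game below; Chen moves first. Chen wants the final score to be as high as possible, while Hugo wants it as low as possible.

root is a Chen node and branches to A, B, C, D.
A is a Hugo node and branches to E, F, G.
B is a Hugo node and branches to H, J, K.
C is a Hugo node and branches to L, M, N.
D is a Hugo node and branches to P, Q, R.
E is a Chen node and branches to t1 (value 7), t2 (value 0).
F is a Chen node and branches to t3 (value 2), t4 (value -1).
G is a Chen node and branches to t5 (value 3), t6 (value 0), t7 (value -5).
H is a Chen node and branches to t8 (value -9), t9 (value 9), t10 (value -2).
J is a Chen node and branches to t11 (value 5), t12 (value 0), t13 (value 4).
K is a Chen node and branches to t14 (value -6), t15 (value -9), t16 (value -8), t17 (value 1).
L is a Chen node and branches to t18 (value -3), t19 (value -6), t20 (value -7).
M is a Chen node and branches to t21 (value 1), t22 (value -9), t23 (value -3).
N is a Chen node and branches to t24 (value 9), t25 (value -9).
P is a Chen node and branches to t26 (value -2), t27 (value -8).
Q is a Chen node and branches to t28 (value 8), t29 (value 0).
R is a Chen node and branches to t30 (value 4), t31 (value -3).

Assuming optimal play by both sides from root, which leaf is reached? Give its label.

t3

E (Chen): max(7, 0) = 7
F (Chen): max(2, -1) = 2
G (Chen): max(3, 0, -5) = 3
A (Hugo): min(7, 2, 3) = 2
H (Chen): max(-9, 9, -2) = 9
J (Chen): max(5, 0, 4) = 5
K (Chen): max(-6, -9, -8, 1) = 1
B (Hugo): min(9, 5, 1) = 1
L (Chen): max(-3, -6, -7) = -3
M (Chen): max(1, -9, -3) = 1
N (Chen): max(9, -9) = 9
C (Hugo): min(-3, 1, 9) = -3
P (Chen): max(-2, -8) = -2
Q (Chen): max(8, 0) = 8
R (Chen): max(4, -3) = 4
D (Hugo): min(-2, 8, 4) = -2
root (Chen): max(2, 1, -3, -2) = 2
At root, Chen picks A (highest: 2).
At A, Hugo picks F (lowest: 2).
At F, Chen picks t3 (highest: 2).
Terminal value 2.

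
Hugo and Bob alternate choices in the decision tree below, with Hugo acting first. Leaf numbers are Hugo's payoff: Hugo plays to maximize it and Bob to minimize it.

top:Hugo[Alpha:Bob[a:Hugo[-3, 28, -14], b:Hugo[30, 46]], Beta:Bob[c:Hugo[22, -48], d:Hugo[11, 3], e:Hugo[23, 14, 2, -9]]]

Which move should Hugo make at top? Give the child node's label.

Alpha

a (Hugo): max(-3, 28, -14) = 28
b (Hugo): max(30, 46) = 46
Alpha (Bob): min(28, 46) = 28
c (Hugo): max(22, -48) = 22
d (Hugo): max(11, 3) = 11
e (Hugo): max(23, 14, 2, -9) = 23
Beta (Bob): min(22, 11, 23) = 11
top (Hugo): max(28, 11) = 28
Hugo at top wants the highest of {Alpha=28, Beta=11}, so chooses Alpha.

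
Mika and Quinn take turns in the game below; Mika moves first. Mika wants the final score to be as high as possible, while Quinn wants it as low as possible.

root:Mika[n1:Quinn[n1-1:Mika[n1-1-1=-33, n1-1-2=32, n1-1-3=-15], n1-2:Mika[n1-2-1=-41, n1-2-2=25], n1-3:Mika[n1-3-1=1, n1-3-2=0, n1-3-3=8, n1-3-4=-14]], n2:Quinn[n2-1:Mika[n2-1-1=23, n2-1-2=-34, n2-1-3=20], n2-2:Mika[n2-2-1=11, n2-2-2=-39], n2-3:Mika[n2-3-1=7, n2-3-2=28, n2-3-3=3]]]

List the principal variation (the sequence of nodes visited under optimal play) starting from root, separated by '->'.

n1-1 (Mika): max(-33, 32, -15) = 32
n1-2 (Mika): max(-41, 25) = 25
n1-3 (Mika): max(1, 0, 8, -14) = 8
n1 (Quinn): min(32, 25, 8) = 8
n2-1 (Mika): max(23, -34, 20) = 23
n2-2 (Mika): max(11, -39) = 11
n2-3 (Mika): max(7, 28, 3) = 28
n2 (Quinn): min(23, 11, 28) = 11
root (Mika): max(8, 11) = 11
At root, Mika picks n2 (highest: 11).
At n2, Quinn picks n2-2 (lowest: 11).
At n2-2, Mika picks n2-2-1 (highest: 11).
Terminal value 11.

root -> n2 -> n2-2 -> n2-2-1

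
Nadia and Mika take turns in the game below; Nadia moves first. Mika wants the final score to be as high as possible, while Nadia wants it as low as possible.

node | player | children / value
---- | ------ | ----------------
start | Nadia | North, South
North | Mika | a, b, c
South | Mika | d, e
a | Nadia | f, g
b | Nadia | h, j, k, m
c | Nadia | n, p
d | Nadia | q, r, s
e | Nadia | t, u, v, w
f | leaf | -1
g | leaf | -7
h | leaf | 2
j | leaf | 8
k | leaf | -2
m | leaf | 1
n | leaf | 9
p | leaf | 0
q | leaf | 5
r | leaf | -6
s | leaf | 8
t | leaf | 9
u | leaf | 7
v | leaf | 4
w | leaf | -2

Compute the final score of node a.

a (Nadia): min(-1, -7) = -7

-7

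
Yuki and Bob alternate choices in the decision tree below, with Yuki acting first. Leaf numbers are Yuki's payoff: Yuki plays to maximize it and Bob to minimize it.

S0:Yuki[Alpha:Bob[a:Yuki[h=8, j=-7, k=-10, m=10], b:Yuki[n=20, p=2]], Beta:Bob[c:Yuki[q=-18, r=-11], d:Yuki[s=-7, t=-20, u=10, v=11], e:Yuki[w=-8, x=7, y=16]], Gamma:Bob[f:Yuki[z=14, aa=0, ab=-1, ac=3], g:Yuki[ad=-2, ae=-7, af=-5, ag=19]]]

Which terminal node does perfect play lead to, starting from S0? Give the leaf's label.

z

a (Yuki): max(8, -7, -10, 10) = 10
b (Yuki): max(20, 2) = 20
Alpha (Bob): min(10, 20) = 10
c (Yuki): max(-18, -11) = -11
d (Yuki): max(-7, -20, 10, 11) = 11
e (Yuki): max(-8, 7, 16) = 16
Beta (Bob): min(-11, 11, 16) = -11
f (Yuki): max(14, 0, -1, 3) = 14
g (Yuki): max(-2, -7, -5, 19) = 19
Gamma (Bob): min(14, 19) = 14
S0 (Yuki): max(10, -11, 14) = 14
At S0, Yuki picks Gamma (highest: 14).
At Gamma, Bob picks f (lowest: 14).
At f, Yuki picks z (highest: 14).
Terminal value 14.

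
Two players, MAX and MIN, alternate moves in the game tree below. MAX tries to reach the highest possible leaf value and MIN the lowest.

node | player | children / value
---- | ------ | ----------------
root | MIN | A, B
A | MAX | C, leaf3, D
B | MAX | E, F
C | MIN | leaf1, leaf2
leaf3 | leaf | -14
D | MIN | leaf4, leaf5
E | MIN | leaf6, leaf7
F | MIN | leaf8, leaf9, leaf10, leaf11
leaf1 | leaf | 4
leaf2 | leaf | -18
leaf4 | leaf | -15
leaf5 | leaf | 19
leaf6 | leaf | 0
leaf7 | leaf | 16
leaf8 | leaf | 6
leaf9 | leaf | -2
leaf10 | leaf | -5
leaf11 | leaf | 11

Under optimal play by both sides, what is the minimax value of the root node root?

C (MIN): min(4, -18) = -18
D (MIN): min(-15, 19) = -15
A (MAX): max(-18, -14, -15) = -14
E (MIN): min(0, 16) = 0
F (MIN): min(6, -2, -5, 11) = -5
B (MAX): max(0, -5) = 0
root (MIN): min(-14, 0) = -14

-14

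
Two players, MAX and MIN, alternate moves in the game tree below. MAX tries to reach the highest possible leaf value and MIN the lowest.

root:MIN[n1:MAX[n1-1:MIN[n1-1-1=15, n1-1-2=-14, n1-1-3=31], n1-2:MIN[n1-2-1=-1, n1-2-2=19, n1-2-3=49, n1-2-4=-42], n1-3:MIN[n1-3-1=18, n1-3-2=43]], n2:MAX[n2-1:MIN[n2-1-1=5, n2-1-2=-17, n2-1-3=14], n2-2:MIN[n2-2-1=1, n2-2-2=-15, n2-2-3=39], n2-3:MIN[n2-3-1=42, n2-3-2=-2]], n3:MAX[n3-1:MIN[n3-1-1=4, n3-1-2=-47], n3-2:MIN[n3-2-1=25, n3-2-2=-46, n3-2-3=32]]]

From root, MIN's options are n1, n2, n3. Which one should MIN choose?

n3

n1-1 (MIN): min(15, -14, 31) = -14
n1-2 (MIN): min(-1, 19, 49, -42) = -42
n1-3 (MIN): min(18, 43) = 18
n1 (MAX): max(-14, -42, 18) = 18
n2-1 (MIN): min(5, -17, 14) = -17
n2-2 (MIN): min(1, -15, 39) = -15
n2-3 (MIN): min(42, -2) = -2
n2 (MAX): max(-17, -15, -2) = -2
n3-1 (MIN): min(4, -47) = -47
n3-2 (MIN): min(25, -46, 32) = -46
n3 (MAX): max(-47, -46) = -46
root (MIN): min(18, -2, -46) = -46
MIN at root wants the lowest of {n1=18, n2=-2, n3=-46}, so chooses n3.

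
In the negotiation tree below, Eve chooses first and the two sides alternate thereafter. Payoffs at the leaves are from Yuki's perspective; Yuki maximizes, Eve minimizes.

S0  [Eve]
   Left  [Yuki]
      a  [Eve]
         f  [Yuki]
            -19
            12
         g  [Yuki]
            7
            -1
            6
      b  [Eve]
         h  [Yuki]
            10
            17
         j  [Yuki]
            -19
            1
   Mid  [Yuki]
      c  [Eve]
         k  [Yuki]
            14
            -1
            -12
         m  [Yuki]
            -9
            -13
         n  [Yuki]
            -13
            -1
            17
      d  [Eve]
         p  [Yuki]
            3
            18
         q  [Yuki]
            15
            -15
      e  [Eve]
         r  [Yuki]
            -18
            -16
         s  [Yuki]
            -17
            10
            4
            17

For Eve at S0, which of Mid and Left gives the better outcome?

k (Yuki): max(14, -1, -12) = 14
m (Yuki): max(-9, -13) = -9
n (Yuki): max(-13, -1, 17) = 17
c (Eve): min(14, -9, 17) = -9
p (Yuki): max(3, 18) = 18
q (Yuki): max(15, -15) = 15
d (Eve): min(18, 15) = 15
r (Yuki): max(-18, -16) = -16
s (Yuki): max(-17, 10, 4, 17) = 17
e (Eve): min(-16, 17) = -16
Mid (Yuki): max(-9, 15, -16) = 15
f (Yuki): max(-19, 12) = 12
g (Yuki): max(7, -1, 6) = 7
a (Eve): min(12, 7) = 7
h (Yuki): max(10, 17) = 17
j (Yuki): max(-19, 1) = 1
b (Eve): min(17, 1) = 1
Left (Yuki): max(7, 1) = 7
Eve prefers the lower value; Mid=15, Left=7. Left is better since 7 < 15.

Left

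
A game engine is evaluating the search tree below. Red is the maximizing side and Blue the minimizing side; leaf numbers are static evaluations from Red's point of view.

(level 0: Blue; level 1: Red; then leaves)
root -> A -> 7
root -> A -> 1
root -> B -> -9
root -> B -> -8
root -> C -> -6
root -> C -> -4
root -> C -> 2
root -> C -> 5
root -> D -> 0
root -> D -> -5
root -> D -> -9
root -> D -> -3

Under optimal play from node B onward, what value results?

-8

B (Red): max(-9, -8) = -8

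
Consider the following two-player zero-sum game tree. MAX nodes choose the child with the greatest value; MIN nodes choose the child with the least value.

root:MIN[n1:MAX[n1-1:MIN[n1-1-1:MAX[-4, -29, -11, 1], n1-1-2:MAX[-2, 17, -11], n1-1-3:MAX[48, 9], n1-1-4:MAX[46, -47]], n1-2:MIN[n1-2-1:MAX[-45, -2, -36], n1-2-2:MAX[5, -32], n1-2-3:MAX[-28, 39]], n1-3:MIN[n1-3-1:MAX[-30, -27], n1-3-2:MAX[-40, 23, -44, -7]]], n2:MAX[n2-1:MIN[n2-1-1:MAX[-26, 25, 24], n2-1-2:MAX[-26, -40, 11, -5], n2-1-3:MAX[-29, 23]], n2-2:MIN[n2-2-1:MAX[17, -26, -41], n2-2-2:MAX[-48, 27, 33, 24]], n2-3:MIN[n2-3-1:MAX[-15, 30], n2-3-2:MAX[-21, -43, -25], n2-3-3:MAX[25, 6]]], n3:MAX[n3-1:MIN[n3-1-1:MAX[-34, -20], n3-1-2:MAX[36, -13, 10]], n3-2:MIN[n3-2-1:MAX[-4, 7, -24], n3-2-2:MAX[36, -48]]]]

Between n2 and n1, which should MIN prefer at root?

n2-1-1 (MAX): max(-26, 25, 24) = 25
n2-1-2 (MAX): max(-26, -40, 11, -5) = 11
n2-1-3 (MAX): max(-29, 23) = 23
n2-1 (MIN): min(25, 11, 23) = 11
n2-2-1 (MAX): max(17, -26, -41) = 17
n2-2-2 (MAX): max(-48, 27, 33, 24) = 33
n2-2 (MIN): min(17, 33) = 17
n2-3-1 (MAX): max(-15, 30) = 30
n2-3-2 (MAX): max(-21, -43, -25) = -21
n2-3-3 (MAX): max(25, 6) = 25
n2-3 (MIN): min(30, -21, 25) = -21
n2 (MAX): max(11, 17, -21) = 17
n1-1-1 (MAX): max(-4, -29, -11, 1) = 1
n1-1-2 (MAX): max(-2, 17, -11) = 17
n1-1-3 (MAX): max(48, 9) = 48
n1-1-4 (MAX): max(46, -47) = 46
n1-1 (MIN): min(1, 17, 48, 46) = 1
n1-2-1 (MAX): max(-45, -2, -36) = -2
n1-2-2 (MAX): max(5, -32) = 5
n1-2-3 (MAX): max(-28, 39) = 39
n1-2 (MIN): min(-2, 5, 39) = -2
n1-3-1 (MAX): max(-30, -27) = -27
n1-3-2 (MAX): max(-40, 23, -44, -7) = 23
n1-3 (MIN): min(-27, 23) = -27
n1 (MAX): max(1, -2, -27) = 1
MIN prefers the lower value; n2=17, n1=1. n1 is better since 1 < 17.

n1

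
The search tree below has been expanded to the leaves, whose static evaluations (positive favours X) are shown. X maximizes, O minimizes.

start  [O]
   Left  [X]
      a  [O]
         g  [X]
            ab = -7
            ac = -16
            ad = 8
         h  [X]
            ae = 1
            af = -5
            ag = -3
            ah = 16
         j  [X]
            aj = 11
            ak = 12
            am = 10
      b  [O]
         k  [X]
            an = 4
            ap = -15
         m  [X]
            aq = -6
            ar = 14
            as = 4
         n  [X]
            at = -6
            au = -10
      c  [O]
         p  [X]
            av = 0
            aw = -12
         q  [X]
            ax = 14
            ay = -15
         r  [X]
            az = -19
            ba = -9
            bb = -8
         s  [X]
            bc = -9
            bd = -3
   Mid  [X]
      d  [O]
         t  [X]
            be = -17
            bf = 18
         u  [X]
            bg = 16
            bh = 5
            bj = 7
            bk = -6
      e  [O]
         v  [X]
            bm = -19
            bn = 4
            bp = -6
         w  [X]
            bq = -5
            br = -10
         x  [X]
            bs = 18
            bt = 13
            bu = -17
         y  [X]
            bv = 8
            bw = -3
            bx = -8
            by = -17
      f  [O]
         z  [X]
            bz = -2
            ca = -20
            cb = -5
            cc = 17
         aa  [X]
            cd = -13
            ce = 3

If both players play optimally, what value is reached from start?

8

g (X): max(-7, -16, 8) = 8
h (X): max(1, -5, -3, 16) = 16
j (X): max(11, 12, 10) = 12
a (O): min(8, 16, 12) = 8
k (X): max(4, -15) = 4
m (X): max(-6, 14, 4) = 14
n (X): max(-6, -10) = -6
b (O): min(4, 14, -6) = -6
p (X): max(0, -12) = 0
q (X): max(14, -15) = 14
r (X): max(-19, -9, -8) = -8
s (X): max(-9, -3) = -3
c (O): min(0, 14, -8, -3) = -8
Left (X): max(8, -6, -8) = 8
t (X): max(-17, 18) = 18
u (X): max(16, 5, 7, -6) = 16
d (O): min(18, 16) = 16
v (X): max(-19, 4, -6) = 4
w (X): max(-5, -10) = -5
x (X): max(18, 13, -17) = 18
y (X): max(8, -3, -8, -17) = 8
e (O): min(4, -5, 18, 8) = -5
z (X): max(-2, -20, -5, 17) = 17
aa (X): max(-13, 3) = 3
f (O): min(17, 3) = 3
Mid (X): max(16, -5, 3) = 16
start (O): min(8, 16) = 8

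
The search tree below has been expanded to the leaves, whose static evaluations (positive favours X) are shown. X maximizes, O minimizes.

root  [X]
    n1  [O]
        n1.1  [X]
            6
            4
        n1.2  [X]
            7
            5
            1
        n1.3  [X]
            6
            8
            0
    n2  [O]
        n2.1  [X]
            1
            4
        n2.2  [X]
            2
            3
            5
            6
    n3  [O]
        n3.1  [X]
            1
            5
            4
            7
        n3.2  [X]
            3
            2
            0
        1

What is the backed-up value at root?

n1.1 (X): max(6, 4) = 6
n1.2 (X): max(7, 5, 1) = 7
n1.3 (X): max(6, 8, 0) = 8
n1 (O): min(6, 7, 8) = 6
n2.1 (X): max(1, 4) = 4
n2.2 (X): max(2, 3, 5, 6) = 6
n2 (O): min(4, 6) = 4
n3.1 (X): max(1, 5, 4, 7) = 7
n3.2 (X): max(3, 2, 0) = 3
n3 (O): min(7, 3, 1) = 1
root (X): max(6, 4, 1) = 6

6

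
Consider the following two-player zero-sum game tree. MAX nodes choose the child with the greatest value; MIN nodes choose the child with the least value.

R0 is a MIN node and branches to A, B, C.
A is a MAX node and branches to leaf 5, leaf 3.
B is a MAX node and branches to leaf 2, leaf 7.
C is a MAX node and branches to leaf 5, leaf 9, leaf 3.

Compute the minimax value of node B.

B (MAX): max(2, 7) = 7

7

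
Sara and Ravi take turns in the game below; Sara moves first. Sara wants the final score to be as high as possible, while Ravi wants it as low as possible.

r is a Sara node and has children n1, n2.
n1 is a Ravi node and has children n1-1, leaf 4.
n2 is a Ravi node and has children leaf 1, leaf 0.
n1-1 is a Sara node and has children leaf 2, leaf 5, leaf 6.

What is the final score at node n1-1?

6

n1-1 (Sara): max(2, 5, 6) = 6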